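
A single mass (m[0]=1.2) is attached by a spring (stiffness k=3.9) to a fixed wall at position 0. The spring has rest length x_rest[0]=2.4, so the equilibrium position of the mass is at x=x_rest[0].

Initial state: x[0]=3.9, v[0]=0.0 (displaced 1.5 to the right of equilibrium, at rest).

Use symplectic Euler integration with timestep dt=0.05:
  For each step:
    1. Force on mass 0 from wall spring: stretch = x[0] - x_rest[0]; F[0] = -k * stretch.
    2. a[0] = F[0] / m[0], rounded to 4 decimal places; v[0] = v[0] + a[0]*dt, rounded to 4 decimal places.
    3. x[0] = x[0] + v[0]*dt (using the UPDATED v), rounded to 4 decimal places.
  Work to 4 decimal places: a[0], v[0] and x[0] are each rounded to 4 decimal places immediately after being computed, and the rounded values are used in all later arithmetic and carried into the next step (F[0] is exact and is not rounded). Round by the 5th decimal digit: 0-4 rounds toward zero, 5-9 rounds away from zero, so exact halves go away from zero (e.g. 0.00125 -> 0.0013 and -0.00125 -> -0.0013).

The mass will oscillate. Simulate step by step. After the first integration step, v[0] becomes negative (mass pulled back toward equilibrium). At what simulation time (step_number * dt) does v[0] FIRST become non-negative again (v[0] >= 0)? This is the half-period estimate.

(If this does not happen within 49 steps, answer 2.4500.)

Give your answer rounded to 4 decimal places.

Step 0: x=[3.9000] v=[0.0000]
Step 1: x=[3.8878] v=[-0.2438]
Step 2: x=[3.8635] v=[-0.4856]
Step 3: x=[3.8273] v=[-0.7234]
Step 4: x=[3.7795] v=[-0.9553]
Step 5: x=[3.7205] v=[-1.1795]
Step 6: x=[3.6508] v=[-1.3941]
Step 7: x=[3.5709] v=[-1.5974]
Step 8: x=[3.4815] v=[-1.7877]
Step 9: x=[3.3833] v=[-1.9634]
Step 10: x=[3.2771] v=[-2.1232]
Step 11: x=[3.1638] v=[-2.2657]
Step 12: x=[3.0443] v=[-2.3898]
Step 13: x=[2.9196] v=[-2.4945]
Step 14: x=[2.7907] v=[-2.5789]
Step 15: x=[2.6586] v=[-2.6424]
Step 16: x=[2.5244] v=[-2.6844]
Step 17: x=[2.3892] v=[-2.7046]
Step 18: x=[2.2541] v=[-2.7028]
Step 19: x=[2.1201] v=[-2.6791]
Step 20: x=[1.9884] v=[-2.6336]
Step 21: x=[1.8601] v=[-2.5667]
Step 22: x=[1.7362] v=[-2.4790]
Step 23: x=[1.6176] v=[-2.3711]
Step 24: x=[1.5054] v=[-2.2440]
Step 25: x=[1.4005] v=[-2.0986]
Step 26: x=[1.3037] v=[-1.9362]
Step 27: x=[1.2158] v=[-1.7581]
Step 28: x=[1.1375] v=[-1.5657]
Step 29: x=[1.0695] v=[-1.3605]
Step 30: x=[1.0123] v=[-1.1443]
Step 31: x=[0.9664] v=[-0.9188]
Step 32: x=[0.9321] v=[-0.6858]
Step 33: x=[0.9097] v=[-0.4473]
Step 34: x=[0.8994] v=[-0.2051]
Step 35: x=[0.9013] v=[0.0388]
First v>=0 after going negative at step 35, time=1.7500

Answer: 1.7500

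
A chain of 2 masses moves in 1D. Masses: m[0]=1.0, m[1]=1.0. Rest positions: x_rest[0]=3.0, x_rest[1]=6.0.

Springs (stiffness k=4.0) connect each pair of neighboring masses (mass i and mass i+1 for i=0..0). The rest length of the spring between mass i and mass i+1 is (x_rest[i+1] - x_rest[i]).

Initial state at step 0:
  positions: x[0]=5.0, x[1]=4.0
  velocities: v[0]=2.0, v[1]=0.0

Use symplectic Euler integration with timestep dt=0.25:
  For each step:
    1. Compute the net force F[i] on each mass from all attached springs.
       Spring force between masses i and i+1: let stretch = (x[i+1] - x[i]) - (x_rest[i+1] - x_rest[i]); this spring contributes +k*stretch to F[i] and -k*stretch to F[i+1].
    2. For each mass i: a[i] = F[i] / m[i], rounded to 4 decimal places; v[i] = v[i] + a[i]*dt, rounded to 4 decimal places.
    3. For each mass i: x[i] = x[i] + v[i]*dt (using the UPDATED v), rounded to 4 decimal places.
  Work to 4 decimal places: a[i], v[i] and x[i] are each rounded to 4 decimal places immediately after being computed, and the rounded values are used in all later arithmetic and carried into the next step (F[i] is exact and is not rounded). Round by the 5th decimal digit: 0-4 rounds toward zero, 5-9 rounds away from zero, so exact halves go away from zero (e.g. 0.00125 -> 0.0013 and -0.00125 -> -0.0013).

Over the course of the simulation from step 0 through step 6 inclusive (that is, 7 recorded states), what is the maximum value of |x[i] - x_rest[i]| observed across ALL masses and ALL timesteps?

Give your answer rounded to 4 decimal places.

Step 0: x=[5.0000 4.0000] v=[2.0000 0.0000]
Step 1: x=[4.5000 5.0000] v=[-2.0000 4.0000]
Step 2: x=[3.3750 6.6250] v=[-4.5000 6.5000]
Step 3: x=[2.3125 8.1875] v=[-4.2500 6.2500]
Step 4: x=[1.9688 9.0313] v=[-1.3750 3.3750]
Step 5: x=[2.6407 8.8594] v=[2.6875 -0.6875]
Step 6: x=[4.1173 7.8829] v=[5.9062 -3.9062]
Max displacement = 3.0313

Answer: 3.0313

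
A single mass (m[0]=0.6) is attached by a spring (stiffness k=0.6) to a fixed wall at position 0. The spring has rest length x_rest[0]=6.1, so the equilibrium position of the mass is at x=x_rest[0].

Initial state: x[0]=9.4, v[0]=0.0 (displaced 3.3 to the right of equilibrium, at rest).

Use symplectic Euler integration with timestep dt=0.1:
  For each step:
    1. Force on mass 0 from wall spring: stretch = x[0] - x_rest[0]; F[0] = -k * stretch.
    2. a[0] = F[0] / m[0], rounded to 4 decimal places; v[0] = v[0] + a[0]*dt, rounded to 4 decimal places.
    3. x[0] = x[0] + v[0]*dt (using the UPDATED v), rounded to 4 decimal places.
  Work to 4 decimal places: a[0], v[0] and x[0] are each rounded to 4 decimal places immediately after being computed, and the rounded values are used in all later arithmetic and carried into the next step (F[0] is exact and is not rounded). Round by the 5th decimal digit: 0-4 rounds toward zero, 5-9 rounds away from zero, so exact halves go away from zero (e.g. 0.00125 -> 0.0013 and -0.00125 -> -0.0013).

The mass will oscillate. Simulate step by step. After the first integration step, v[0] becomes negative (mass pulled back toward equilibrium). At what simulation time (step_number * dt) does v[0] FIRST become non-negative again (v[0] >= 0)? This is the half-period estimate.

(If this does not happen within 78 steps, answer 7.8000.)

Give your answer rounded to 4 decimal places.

Answer: 3.2000

Derivation:
Step 0: x=[9.4000] v=[0.0000]
Step 1: x=[9.3670] v=[-0.3300]
Step 2: x=[9.3013] v=[-0.6567]
Step 3: x=[9.2036] v=[-0.9768]
Step 4: x=[9.0749] v=[-1.2872]
Step 5: x=[8.9164] v=[-1.5847]
Step 6: x=[8.7298] v=[-1.8663]
Step 7: x=[8.5169] v=[-2.1293]
Step 8: x=[8.2798] v=[-2.3710]
Step 9: x=[8.0209] v=[-2.5890]
Step 10: x=[7.7428] v=[-2.7811]
Step 11: x=[7.4483] v=[-2.9454]
Step 12: x=[7.1403] v=[-3.0802]
Step 13: x=[6.8219] v=[-3.1842]
Step 14: x=[6.4963] v=[-3.2564]
Step 15: x=[6.1667] v=[-3.2960]
Step 16: x=[5.8364] v=[-3.3027]
Step 17: x=[5.5088] v=[-3.2763]
Step 18: x=[5.1871] v=[-3.2172]
Step 19: x=[4.8745] v=[-3.1259]
Step 20: x=[4.5742] v=[-3.0034]
Step 21: x=[4.2891] v=[-2.8508]
Step 22: x=[4.0221] v=[-2.6697]
Step 23: x=[3.7759] v=[-2.4619]
Step 24: x=[3.5530] v=[-2.2295]
Step 25: x=[3.3555] v=[-1.9748]
Step 26: x=[3.1855] v=[-1.7004]
Step 27: x=[3.0446] v=[-1.4090]
Step 28: x=[2.9343] v=[-1.1035]
Step 29: x=[2.8556] v=[-0.7869]
Step 30: x=[2.8094] v=[-0.4625]
Step 31: x=[2.7961] v=[-0.1334]
Step 32: x=[2.8158] v=[0.1970]
First v>=0 after going negative at step 32, time=3.2000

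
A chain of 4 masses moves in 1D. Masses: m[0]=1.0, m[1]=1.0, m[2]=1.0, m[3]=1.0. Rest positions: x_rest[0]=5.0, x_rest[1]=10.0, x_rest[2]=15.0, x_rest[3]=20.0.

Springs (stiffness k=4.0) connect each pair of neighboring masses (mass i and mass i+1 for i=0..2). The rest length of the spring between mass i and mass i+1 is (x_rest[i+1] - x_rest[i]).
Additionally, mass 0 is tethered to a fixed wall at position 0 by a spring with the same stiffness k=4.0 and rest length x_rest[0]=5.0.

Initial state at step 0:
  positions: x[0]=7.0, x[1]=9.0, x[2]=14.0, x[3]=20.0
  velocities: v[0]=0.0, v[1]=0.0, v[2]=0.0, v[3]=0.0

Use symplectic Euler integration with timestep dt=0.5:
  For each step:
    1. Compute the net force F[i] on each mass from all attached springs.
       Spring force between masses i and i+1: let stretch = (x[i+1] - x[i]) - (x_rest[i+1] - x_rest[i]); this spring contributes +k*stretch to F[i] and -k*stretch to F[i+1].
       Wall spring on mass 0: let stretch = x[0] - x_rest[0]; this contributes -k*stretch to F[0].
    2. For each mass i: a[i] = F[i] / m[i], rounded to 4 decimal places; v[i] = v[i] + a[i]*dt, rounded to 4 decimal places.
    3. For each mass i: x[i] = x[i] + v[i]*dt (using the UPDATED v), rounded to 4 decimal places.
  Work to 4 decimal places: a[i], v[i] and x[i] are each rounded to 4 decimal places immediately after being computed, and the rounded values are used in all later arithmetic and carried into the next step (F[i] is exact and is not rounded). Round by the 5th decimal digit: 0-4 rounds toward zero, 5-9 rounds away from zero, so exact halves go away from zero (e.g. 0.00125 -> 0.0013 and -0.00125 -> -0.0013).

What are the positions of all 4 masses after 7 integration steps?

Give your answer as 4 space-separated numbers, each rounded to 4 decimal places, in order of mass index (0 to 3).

Answer: 8.0000 8.0000 15.0000 21.0000

Derivation:
Step 0: x=[7.0000 9.0000 14.0000 20.0000] v=[0.0000 0.0000 0.0000 0.0000]
Step 1: x=[2.0000 12.0000 15.0000 19.0000] v=[-10.0000 6.0000 2.0000 -2.0000]
Step 2: x=[5.0000 8.0000 17.0000 19.0000] v=[6.0000 -8.0000 4.0000 0.0000]
Step 3: x=[6.0000 10.0000 12.0000 22.0000] v=[2.0000 4.0000 -10.0000 6.0000]
Step 4: x=[5.0000 10.0000 15.0000 20.0000] v=[-2.0000 0.0000 6.0000 -4.0000]
Step 5: x=[4.0000 10.0000 18.0000 18.0000] v=[-2.0000 0.0000 6.0000 -4.0000]
Step 6: x=[5.0000 12.0000 13.0000 21.0000] v=[2.0000 4.0000 -10.0000 6.0000]
Step 7: x=[8.0000 8.0000 15.0000 21.0000] v=[6.0000 -8.0000 4.0000 0.0000]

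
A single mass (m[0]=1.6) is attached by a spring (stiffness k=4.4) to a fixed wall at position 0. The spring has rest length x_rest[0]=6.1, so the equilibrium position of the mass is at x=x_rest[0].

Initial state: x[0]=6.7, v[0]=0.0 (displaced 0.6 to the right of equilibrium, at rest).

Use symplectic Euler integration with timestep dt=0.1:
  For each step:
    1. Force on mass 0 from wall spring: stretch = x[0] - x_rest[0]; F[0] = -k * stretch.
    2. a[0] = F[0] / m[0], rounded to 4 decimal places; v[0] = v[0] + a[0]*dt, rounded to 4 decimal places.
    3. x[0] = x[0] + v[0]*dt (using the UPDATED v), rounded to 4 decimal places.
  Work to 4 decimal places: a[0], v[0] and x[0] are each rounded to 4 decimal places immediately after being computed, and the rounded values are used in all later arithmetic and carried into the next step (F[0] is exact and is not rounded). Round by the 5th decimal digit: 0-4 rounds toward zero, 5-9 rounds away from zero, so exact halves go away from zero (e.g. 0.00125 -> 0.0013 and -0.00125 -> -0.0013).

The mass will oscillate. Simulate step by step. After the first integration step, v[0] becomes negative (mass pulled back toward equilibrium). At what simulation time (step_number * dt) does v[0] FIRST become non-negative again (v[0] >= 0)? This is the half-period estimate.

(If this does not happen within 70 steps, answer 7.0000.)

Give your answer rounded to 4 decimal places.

Step 0: x=[6.7000] v=[0.0000]
Step 1: x=[6.6835] v=[-0.1650]
Step 2: x=[6.6510] v=[-0.3255]
Step 3: x=[6.6033] v=[-0.4770]
Step 4: x=[6.5418] v=[-0.6154]
Step 5: x=[6.4681] v=[-0.7369]
Step 6: x=[6.3843] v=[-0.8381]
Step 7: x=[6.2927] v=[-0.9163]
Step 8: x=[6.1958] v=[-0.9693]
Step 9: x=[6.0962] v=[-0.9957]
Step 10: x=[5.9967] v=[-0.9947]
Step 11: x=[5.9001] v=[-0.9663]
Step 12: x=[5.8090] v=[-0.9113]
Step 13: x=[5.7259] v=[-0.8313]
Step 14: x=[5.6531] v=[-0.7284]
Step 15: x=[5.5926] v=[-0.6055]
Step 16: x=[5.5460] v=[-0.4660]
Step 17: x=[5.5146] v=[-0.3137]
Step 18: x=[5.4993] v=[-0.1527]
Step 19: x=[5.5006] v=[0.0125]
First v>=0 after going negative at step 19, time=1.9000

Answer: 1.9000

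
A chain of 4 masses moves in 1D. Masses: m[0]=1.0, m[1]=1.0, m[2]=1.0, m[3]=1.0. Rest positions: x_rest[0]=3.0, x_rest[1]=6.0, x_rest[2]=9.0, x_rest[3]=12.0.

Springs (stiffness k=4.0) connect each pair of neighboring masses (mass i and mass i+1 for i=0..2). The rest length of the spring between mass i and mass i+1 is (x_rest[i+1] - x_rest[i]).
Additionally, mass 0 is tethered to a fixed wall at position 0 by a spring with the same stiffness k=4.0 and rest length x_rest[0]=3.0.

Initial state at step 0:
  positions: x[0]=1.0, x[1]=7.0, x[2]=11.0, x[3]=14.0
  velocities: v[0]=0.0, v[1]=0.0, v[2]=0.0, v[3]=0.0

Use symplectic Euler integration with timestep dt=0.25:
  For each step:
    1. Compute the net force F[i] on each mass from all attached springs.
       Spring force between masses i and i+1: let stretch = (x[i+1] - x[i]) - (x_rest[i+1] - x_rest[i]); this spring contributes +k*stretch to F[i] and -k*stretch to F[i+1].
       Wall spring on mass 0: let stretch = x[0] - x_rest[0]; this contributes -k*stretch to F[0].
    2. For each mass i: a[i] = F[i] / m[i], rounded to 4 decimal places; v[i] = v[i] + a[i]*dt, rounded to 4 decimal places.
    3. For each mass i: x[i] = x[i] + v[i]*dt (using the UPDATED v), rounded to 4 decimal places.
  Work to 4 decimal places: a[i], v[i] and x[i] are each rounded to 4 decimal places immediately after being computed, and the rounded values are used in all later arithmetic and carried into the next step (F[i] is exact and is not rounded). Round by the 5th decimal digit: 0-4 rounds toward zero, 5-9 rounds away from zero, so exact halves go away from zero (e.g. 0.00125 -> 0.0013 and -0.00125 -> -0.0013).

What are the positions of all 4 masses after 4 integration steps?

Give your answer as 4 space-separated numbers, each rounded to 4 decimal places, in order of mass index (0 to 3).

Step 0: x=[1.0000 7.0000 11.0000 14.0000] v=[0.0000 0.0000 0.0000 0.0000]
Step 1: x=[2.2500 6.5000 10.7500 14.0000] v=[5.0000 -2.0000 -1.0000 0.0000]
Step 2: x=[4.0000 6.0000 10.2500 13.9375] v=[7.0000 -2.0000 -2.0000 -0.2500]
Step 3: x=[5.2500 6.0625 9.6094 13.7031] v=[5.0000 0.2500 -2.5625 -0.9375]
Step 4: x=[5.3906 6.8086 9.1055 13.1953] v=[0.5625 2.9844 -2.0157 -2.0312]

Answer: 5.3906 6.8086 9.1055 13.1953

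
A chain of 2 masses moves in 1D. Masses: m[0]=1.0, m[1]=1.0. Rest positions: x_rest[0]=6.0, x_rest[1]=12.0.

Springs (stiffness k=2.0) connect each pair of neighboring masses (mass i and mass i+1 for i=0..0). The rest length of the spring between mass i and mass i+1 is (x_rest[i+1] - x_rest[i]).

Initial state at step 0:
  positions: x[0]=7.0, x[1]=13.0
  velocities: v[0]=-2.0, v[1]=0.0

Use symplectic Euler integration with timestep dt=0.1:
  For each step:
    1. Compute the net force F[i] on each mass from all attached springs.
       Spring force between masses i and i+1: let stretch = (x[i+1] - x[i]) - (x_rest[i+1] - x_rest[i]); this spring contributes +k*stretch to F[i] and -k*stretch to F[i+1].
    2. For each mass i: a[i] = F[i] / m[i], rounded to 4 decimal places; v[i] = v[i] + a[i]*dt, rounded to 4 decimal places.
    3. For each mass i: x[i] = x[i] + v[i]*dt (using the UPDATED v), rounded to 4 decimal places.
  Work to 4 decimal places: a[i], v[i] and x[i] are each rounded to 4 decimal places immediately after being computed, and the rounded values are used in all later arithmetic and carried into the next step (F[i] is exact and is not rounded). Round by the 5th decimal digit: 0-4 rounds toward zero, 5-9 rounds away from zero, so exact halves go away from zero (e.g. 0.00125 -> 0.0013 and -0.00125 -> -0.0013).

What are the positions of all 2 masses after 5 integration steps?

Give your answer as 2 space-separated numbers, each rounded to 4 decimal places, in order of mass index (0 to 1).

Answer: 6.0767 12.9234

Derivation:
Step 0: x=[7.0000 13.0000] v=[-2.0000 0.0000]
Step 1: x=[6.8000 13.0000] v=[-2.0000 0.0000]
Step 2: x=[6.6040 12.9960] v=[-1.9600 -0.0400]
Step 3: x=[6.4158 12.9842] v=[-1.8816 -0.1184]
Step 4: x=[6.2390 12.9610] v=[-1.7679 -0.2321]
Step 5: x=[6.0767 12.9234] v=[-1.6235 -0.3765]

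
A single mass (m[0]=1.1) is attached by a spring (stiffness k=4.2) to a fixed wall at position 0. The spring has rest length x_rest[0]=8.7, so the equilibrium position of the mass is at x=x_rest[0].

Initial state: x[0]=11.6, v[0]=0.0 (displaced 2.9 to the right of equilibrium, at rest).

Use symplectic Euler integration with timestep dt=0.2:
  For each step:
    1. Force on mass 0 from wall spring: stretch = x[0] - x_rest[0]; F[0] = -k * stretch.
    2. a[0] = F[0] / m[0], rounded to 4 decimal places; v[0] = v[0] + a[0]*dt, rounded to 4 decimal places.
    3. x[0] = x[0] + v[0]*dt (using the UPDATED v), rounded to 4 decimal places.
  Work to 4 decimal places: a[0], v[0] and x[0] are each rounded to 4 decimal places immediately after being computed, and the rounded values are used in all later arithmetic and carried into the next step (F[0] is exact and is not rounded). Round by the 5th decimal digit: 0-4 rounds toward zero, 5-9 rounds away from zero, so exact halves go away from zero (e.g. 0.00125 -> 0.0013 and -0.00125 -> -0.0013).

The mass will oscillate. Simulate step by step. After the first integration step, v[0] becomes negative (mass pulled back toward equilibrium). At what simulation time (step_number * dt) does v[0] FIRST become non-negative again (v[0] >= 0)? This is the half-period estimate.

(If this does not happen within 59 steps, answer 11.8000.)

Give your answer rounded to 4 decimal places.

Step 0: x=[11.6000] v=[0.0000]
Step 1: x=[11.1571] v=[-2.2145]
Step 2: x=[10.3389] v=[-4.0908]
Step 3: x=[9.2704] v=[-5.3423]
Step 4: x=[8.1148] v=[-5.7779]
Step 5: x=[7.0486] v=[-5.3310]
Step 6: x=[6.2346] v=[-4.0699]
Step 7: x=[5.7972] v=[-2.1872]
Step 8: x=[5.8031] v=[0.0295]
First v>=0 after going negative at step 8, time=1.6000

Answer: 1.6000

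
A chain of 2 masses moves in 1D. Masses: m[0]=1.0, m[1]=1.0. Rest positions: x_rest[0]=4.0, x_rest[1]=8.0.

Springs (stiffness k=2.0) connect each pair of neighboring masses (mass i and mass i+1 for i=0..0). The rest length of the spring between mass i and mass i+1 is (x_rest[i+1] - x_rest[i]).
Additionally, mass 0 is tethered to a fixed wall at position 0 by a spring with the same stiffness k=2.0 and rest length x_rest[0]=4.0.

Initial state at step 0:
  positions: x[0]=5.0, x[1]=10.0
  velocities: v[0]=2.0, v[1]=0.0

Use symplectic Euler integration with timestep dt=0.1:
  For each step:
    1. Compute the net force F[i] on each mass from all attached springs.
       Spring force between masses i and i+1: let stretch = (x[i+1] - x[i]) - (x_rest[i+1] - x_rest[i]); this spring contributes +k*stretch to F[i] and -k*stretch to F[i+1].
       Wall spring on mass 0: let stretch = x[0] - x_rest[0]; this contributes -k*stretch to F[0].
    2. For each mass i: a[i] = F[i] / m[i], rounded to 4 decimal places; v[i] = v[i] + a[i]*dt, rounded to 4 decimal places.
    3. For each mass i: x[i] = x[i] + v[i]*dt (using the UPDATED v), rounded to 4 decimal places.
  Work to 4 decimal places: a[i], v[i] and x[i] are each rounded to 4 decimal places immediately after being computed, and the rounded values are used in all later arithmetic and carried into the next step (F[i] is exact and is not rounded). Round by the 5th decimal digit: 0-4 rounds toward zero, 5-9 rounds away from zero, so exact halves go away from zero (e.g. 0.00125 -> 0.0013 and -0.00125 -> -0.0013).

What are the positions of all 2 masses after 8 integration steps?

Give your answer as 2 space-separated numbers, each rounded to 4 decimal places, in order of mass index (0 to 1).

Step 0: x=[5.0000 10.0000] v=[2.0000 0.0000]
Step 1: x=[5.2000 9.9800] v=[2.0000 -0.2000]
Step 2: x=[5.3916 9.9444] v=[1.9160 -0.3560]
Step 3: x=[5.5664 9.8977] v=[1.7482 -0.4666]
Step 4: x=[5.7165 9.8444] v=[1.5012 -0.5329]
Step 5: x=[5.8349 9.7886] v=[1.1835 -0.5585]
Step 6: x=[5.9156 9.7337] v=[0.8073 -0.5492]
Step 7: x=[5.9544 9.6824] v=[0.3878 -0.5128]
Step 8: x=[5.9487 9.6366] v=[-0.0575 -0.4584]

Answer: 5.9487 9.6366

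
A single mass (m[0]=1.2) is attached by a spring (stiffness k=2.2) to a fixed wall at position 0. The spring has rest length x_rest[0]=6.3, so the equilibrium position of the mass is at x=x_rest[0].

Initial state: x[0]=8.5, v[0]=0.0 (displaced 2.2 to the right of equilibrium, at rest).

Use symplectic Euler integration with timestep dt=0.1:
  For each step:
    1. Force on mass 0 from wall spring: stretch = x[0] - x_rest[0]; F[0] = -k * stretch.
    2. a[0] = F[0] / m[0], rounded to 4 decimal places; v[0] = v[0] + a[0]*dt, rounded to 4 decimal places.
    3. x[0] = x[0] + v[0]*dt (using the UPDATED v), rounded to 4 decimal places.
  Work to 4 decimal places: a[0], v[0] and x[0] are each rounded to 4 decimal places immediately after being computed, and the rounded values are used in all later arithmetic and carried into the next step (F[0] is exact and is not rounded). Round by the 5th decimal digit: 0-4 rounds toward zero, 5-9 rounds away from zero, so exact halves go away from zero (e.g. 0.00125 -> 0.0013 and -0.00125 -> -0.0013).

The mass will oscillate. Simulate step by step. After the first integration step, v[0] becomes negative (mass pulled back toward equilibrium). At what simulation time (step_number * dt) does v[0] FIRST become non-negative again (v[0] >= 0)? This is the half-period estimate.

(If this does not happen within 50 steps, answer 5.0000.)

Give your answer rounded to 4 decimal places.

Step 0: x=[8.5000] v=[0.0000]
Step 1: x=[8.4597] v=[-0.4033]
Step 2: x=[8.3798] v=[-0.7993]
Step 3: x=[8.2617] v=[-1.1806]
Step 4: x=[8.1077] v=[-1.5403]
Step 5: x=[7.9205] v=[-1.8717]
Step 6: x=[7.7036] v=[-2.1688]
Step 7: x=[7.4610] v=[-2.4261]
Step 8: x=[7.1971] v=[-2.6390]
Step 9: x=[6.9168] v=[-2.8035]
Step 10: x=[6.6251] v=[-2.9166]
Step 11: x=[6.3275] v=[-2.9762]
Step 12: x=[6.0294] v=[-2.9812]
Step 13: x=[5.7362] v=[-2.9316]
Step 14: x=[5.4534] v=[-2.8282]
Step 15: x=[5.1861] v=[-2.6730]
Step 16: x=[4.9392] v=[-2.4688]
Step 17: x=[4.7173] v=[-2.2193]
Step 18: x=[4.5244] v=[-1.9291]
Step 19: x=[4.3640] v=[-1.6036]
Step 20: x=[4.2391] v=[-1.2487]
Step 21: x=[4.1520] v=[-0.8709]
Step 22: x=[4.1043] v=[-0.4771]
Step 23: x=[4.0968] v=[-0.0746]
Step 24: x=[4.1297] v=[0.3293]
First v>=0 after going negative at step 24, time=2.4000

Answer: 2.4000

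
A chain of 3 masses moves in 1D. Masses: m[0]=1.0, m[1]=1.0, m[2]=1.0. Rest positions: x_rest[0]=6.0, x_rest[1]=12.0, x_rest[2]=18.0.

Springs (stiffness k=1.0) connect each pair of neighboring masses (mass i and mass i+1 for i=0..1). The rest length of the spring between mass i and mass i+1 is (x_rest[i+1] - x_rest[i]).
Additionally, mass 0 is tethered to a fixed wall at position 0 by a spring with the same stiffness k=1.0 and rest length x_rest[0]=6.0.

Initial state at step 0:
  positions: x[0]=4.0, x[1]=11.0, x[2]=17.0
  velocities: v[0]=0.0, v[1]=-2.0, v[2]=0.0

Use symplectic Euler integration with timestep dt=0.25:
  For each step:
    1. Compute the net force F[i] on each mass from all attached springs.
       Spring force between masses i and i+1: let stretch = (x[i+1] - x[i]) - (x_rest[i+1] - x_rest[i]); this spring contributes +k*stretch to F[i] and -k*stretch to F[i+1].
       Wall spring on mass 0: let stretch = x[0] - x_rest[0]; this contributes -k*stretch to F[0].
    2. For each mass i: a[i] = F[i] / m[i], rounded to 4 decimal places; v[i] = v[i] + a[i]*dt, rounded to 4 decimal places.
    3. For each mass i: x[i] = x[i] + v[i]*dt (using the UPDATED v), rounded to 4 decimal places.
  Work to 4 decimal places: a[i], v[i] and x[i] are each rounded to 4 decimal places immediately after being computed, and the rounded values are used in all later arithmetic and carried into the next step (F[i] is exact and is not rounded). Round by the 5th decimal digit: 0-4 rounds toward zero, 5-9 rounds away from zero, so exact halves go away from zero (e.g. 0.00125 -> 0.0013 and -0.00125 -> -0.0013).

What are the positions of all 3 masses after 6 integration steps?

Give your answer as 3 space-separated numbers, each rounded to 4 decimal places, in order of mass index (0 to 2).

Step 0: x=[4.0000 11.0000 17.0000] v=[0.0000 -2.0000 0.0000]
Step 1: x=[4.1875 10.4375 17.0000] v=[0.7500 -2.2500 0.0000]
Step 2: x=[4.5039 9.8945 16.9649] v=[1.2656 -2.1719 -0.1406]
Step 3: x=[4.8757 9.4565 16.8629] v=[1.4873 -1.7520 -0.4082]
Step 4: x=[5.2291 9.1951 16.6730] v=[1.4136 -1.0456 -0.7598]
Step 5: x=[5.5036 9.1532 16.3907] v=[1.0978 -0.1676 -1.1293]
Step 6: x=[5.6622 9.3356 16.0310] v=[0.6343 0.7294 -1.4387]

Answer: 5.6622 9.3356 16.0310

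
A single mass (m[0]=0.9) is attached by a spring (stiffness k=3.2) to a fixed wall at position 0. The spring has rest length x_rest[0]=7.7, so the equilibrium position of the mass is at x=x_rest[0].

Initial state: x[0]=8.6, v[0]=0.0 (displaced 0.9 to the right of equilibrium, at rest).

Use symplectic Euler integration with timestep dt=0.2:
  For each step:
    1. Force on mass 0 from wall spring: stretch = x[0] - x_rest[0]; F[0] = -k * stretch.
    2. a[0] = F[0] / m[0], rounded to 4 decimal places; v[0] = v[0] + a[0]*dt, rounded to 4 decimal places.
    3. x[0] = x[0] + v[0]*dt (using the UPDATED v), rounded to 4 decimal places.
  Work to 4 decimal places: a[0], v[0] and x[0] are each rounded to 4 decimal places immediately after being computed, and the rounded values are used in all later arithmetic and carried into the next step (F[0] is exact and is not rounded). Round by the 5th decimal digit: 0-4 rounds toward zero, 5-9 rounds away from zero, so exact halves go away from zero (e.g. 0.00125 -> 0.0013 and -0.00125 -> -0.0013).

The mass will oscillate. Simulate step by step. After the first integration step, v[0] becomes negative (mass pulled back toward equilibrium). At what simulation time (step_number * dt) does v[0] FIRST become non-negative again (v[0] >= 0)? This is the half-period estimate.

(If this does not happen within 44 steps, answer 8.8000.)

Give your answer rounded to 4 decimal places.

Answer: 1.8000

Derivation:
Step 0: x=[8.6000] v=[0.0000]
Step 1: x=[8.4720] v=[-0.6400]
Step 2: x=[8.2342] v=[-1.1890]
Step 3: x=[7.9204] v=[-1.5689]
Step 4: x=[7.5753] v=[-1.7256]
Step 5: x=[7.2479] v=[-1.6369]
Step 6: x=[6.9848] v=[-1.3154]
Step 7: x=[6.8234] v=[-0.8068]
Step 8: x=[6.7867] v=[-0.1834]
Step 9: x=[6.8799] v=[0.4661]
First v>=0 after going negative at step 9, time=1.8000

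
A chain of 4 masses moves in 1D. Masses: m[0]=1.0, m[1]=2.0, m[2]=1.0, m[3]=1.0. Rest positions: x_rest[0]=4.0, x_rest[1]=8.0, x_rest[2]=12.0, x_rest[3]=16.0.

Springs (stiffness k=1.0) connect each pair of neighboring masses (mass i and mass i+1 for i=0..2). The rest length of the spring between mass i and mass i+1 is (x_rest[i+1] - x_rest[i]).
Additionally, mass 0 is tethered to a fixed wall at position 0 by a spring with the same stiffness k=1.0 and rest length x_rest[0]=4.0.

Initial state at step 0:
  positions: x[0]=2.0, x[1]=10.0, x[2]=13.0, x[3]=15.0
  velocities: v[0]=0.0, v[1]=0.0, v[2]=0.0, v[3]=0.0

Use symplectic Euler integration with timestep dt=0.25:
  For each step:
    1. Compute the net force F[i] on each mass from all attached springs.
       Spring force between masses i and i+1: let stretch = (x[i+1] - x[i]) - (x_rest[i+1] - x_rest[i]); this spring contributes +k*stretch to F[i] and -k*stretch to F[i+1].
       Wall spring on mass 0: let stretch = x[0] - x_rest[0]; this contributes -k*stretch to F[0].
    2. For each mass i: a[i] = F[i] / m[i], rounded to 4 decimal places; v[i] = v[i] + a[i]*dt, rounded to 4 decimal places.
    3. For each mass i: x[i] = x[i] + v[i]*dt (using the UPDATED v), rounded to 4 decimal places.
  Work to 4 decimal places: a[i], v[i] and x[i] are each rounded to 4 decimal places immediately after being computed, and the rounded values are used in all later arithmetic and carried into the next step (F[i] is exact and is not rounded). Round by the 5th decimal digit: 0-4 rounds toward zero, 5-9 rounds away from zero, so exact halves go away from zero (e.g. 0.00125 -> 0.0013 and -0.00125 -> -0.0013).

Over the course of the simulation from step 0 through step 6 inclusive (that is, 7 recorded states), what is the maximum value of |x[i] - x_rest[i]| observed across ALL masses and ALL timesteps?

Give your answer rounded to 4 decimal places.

Answer: 2.5549

Derivation:
Step 0: x=[2.0000 10.0000 13.0000 15.0000] v=[0.0000 0.0000 0.0000 0.0000]
Step 1: x=[2.3750 9.8438 12.9375 15.1250] v=[1.5000 -0.6250 -0.2500 0.5000]
Step 2: x=[3.0684 9.5508 12.8184 15.3633] v=[2.7735 -1.1719 -0.4766 0.9531]
Step 3: x=[3.9752 9.1574 12.6541 15.6925] v=[3.6270 -1.5738 -0.6573 1.3169]
Step 4: x=[4.9574 8.7113 12.4611 16.0818] v=[3.9288 -1.7845 -0.7719 1.5573]
Step 5: x=[5.8644 8.2651 12.2601 16.4948] v=[3.6279 -1.7850 -0.8042 1.6521]
Step 6: x=[6.5549 7.8687 12.0740 16.8932] v=[2.7620 -1.5857 -0.7443 1.5934]
Max displacement = 2.5549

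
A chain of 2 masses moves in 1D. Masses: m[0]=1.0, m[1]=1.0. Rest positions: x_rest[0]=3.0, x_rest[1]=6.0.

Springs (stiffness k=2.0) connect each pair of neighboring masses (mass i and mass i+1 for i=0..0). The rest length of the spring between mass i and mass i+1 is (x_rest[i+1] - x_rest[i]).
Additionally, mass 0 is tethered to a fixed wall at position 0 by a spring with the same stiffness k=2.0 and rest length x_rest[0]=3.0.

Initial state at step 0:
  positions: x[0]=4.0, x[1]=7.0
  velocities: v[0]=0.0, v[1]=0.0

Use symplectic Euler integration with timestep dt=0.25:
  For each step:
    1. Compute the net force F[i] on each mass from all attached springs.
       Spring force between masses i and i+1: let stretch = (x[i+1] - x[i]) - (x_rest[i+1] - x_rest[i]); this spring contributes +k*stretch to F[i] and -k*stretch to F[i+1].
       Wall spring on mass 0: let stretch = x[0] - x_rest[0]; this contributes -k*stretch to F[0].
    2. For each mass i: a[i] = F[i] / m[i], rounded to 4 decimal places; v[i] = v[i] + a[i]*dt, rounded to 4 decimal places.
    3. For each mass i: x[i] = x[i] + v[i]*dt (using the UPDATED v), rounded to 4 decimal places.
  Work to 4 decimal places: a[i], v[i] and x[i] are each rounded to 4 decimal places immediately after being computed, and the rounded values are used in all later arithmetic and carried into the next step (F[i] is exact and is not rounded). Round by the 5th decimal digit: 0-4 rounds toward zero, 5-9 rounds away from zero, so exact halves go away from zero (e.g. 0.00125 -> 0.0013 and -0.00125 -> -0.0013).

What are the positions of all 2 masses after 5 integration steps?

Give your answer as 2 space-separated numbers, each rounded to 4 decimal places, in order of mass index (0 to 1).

Answer: 2.9729 6.6002

Derivation:
Step 0: x=[4.0000 7.0000] v=[0.0000 0.0000]
Step 1: x=[3.8750 7.0000] v=[-0.5000 0.0000]
Step 2: x=[3.6563 6.9844] v=[-0.8750 -0.0625]
Step 3: x=[3.3965 6.9278] v=[-1.0391 -0.2266]
Step 4: x=[3.1536 6.8047] v=[-0.9717 -0.4923]
Step 5: x=[2.9729 6.6002] v=[-0.7230 -0.8179]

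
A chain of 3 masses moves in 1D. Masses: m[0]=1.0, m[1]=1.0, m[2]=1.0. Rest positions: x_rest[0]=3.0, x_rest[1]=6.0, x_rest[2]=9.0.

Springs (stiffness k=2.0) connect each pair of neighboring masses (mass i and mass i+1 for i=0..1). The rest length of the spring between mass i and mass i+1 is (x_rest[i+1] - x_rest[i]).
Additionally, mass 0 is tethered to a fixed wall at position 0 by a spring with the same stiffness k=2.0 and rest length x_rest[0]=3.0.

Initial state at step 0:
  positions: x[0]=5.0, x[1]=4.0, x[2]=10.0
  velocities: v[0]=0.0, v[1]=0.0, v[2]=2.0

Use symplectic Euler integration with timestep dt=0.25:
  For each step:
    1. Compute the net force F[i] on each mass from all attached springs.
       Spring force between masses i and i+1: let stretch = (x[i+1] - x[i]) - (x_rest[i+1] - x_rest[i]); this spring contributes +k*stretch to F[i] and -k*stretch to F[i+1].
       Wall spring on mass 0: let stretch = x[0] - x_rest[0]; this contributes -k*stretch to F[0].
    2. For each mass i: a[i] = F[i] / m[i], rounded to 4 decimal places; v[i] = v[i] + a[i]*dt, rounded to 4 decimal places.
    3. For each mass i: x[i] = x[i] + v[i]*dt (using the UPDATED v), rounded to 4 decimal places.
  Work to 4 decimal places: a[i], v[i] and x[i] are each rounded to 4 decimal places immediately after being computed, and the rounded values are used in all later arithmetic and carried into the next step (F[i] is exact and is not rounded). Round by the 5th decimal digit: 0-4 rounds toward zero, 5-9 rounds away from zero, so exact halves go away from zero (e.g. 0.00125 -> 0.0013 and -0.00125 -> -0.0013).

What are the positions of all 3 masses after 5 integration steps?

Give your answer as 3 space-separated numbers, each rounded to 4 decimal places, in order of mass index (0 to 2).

Answer: 1.3454 8.9613 9.8065

Derivation:
Step 0: x=[5.0000 4.0000 10.0000] v=[0.0000 0.0000 2.0000]
Step 1: x=[4.2500 4.8750 10.1250] v=[-3.0000 3.5000 0.5000]
Step 2: x=[3.0469 6.3281 9.9688] v=[-4.8125 5.8125 -0.6250]
Step 3: x=[1.8731 7.8262 9.7325] v=[-4.6954 5.9923 -0.9454]
Step 4: x=[1.2093 8.8184 9.6329] v=[-2.6554 3.9689 -0.3986]
Step 5: x=[1.3454 8.9613 9.8065] v=[0.5445 0.5716 0.6942]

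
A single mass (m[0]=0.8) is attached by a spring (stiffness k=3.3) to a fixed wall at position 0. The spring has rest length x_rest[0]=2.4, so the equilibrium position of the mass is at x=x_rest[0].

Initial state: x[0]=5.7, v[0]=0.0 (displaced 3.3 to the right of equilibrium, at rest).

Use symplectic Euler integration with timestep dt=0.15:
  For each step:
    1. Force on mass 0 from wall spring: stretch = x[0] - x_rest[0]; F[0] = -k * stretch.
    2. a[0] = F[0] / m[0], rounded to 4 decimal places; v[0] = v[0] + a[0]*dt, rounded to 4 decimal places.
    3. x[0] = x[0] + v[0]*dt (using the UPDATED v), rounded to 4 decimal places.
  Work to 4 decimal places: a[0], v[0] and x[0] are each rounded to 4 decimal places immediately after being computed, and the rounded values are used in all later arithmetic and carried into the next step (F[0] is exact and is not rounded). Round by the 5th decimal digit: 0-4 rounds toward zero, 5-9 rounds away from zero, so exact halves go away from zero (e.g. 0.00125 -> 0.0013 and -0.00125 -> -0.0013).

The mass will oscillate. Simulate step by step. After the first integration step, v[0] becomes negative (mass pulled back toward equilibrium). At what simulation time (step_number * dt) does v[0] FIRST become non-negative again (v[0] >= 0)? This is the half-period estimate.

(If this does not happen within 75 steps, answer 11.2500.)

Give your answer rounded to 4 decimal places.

Step 0: x=[5.7000] v=[0.0000]
Step 1: x=[5.3937] v=[-2.0419]
Step 2: x=[4.8096] v=[-3.8943]
Step 3: x=[4.0018] v=[-5.3852]
Step 4: x=[3.0454] v=[-6.3763]
Step 5: x=[2.0291] v=[-6.7756]
Step 6: x=[1.0472] v=[-6.5461]
Step 7: x=[0.1908] v=[-5.7091]
Step 8: x=[-0.4605] v=[-4.3422]
Step 9: x=[-0.8463] v=[-2.5723]
Step 10: x=[-0.9309] v=[-0.5637]
Step 11: x=[-0.7063] v=[1.4973]
First v>=0 after going negative at step 11, time=1.6500

Answer: 1.6500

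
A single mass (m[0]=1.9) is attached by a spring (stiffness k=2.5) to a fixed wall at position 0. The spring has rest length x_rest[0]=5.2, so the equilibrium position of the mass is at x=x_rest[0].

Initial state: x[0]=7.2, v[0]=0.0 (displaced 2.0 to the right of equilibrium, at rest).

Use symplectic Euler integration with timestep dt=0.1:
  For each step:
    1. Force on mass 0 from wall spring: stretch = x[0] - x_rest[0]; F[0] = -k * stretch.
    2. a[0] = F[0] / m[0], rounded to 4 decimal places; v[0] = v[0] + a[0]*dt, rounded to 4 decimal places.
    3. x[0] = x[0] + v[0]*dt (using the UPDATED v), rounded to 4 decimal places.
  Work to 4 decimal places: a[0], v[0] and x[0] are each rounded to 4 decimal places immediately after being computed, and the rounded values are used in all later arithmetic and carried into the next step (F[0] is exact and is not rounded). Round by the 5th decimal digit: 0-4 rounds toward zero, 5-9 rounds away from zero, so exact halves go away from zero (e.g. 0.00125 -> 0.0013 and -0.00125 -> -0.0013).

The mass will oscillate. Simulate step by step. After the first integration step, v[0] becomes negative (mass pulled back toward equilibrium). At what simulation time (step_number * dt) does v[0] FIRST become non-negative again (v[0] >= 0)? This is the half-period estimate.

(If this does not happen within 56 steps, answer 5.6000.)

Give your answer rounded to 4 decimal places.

Step 0: x=[7.2000] v=[0.0000]
Step 1: x=[7.1737] v=[-0.2632]
Step 2: x=[7.1214] v=[-0.5229]
Step 3: x=[7.0438] v=[-0.7757]
Step 4: x=[6.9420] v=[-1.0183]
Step 5: x=[6.8173] v=[-1.2475]
Step 6: x=[6.6713] v=[-1.4603]
Step 7: x=[6.5059] v=[-1.6539]
Step 8: x=[6.3233] v=[-1.8257]
Step 9: x=[6.1260] v=[-1.9735]
Step 10: x=[5.9165] v=[-2.0953]
Step 11: x=[5.6975] v=[-2.1896]
Step 12: x=[5.4720] v=[-2.2551]
Step 13: x=[5.2429] v=[-2.2909]
Step 14: x=[5.0133] v=[-2.2965]
Step 15: x=[4.7861] v=[-2.2719]
Step 16: x=[4.5644] v=[-2.2174]
Step 17: x=[4.3510] v=[-2.1338]
Step 18: x=[4.1488] v=[-2.0221]
Step 19: x=[3.9604] v=[-1.8838]
Step 20: x=[3.7883] v=[-1.7207]
Step 21: x=[3.6348] v=[-1.5350]
Step 22: x=[3.5019] v=[-1.3291]
Step 23: x=[3.3913] v=[-1.1057]
Step 24: x=[3.3045] v=[-0.8677]
Step 25: x=[3.2427] v=[-0.6183]
Step 26: x=[3.2066] v=[-0.3608]
Step 27: x=[3.1968] v=[-0.0985]
Step 28: x=[3.2133] v=[0.1651]
First v>=0 after going negative at step 28, time=2.8000

Answer: 2.8000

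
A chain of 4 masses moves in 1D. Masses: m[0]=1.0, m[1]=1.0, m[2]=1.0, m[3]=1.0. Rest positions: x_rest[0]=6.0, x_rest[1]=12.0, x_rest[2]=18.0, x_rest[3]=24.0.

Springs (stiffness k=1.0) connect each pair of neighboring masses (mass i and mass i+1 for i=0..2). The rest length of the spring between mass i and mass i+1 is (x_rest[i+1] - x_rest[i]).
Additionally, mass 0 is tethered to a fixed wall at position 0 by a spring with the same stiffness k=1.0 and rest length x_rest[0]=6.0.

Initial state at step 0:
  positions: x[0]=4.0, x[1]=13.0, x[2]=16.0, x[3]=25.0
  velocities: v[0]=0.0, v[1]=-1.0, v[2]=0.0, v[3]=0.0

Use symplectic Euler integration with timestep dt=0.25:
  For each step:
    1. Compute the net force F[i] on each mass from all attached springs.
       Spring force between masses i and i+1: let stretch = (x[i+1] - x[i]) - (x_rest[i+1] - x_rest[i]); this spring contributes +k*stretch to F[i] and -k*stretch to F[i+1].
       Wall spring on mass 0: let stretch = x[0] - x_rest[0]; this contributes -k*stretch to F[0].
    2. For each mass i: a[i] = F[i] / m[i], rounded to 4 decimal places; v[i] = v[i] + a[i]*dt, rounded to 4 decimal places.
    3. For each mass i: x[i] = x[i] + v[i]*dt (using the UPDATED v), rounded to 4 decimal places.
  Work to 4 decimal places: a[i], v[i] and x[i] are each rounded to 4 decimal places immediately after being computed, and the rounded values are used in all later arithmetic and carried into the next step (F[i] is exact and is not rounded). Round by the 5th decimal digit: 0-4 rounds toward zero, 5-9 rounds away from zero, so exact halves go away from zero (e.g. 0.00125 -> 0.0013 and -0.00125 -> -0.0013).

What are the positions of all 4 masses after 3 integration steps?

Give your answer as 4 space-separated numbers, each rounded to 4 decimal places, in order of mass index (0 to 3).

Answer: 5.5174 10.5481 17.7994 24.0425

Derivation:
Step 0: x=[4.0000 13.0000 16.0000 25.0000] v=[0.0000 -1.0000 0.0000 0.0000]
Step 1: x=[4.3125 12.3750 16.3750 24.8125] v=[1.2500 -2.5000 1.5000 -0.7500]
Step 2: x=[4.8594 11.4961 17.0274 24.4727] v=[2.1875 -3.5156 2.6094 -1.3594]
Step 3: x=[5.5174 10.5481 17.7994 24.0425] v=[2.6318 -3.7920 3.0879 -1.7207]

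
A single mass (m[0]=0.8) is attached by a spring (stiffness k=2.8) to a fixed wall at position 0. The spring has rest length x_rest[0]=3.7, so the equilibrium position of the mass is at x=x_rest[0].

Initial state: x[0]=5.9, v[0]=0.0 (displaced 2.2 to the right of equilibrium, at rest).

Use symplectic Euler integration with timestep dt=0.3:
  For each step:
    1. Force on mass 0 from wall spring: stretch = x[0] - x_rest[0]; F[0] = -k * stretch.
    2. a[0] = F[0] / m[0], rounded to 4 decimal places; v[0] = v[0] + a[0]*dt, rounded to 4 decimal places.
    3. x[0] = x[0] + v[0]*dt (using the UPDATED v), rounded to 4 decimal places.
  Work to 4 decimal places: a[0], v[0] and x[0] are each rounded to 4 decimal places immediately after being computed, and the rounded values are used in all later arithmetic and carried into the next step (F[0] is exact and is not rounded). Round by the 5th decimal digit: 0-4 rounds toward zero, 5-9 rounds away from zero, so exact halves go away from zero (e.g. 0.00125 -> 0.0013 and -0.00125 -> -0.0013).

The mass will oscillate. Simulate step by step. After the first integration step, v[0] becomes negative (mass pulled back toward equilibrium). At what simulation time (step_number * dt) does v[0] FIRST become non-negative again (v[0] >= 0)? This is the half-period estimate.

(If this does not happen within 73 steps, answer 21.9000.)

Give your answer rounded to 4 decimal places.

Step 0: x=[5.9000] v=[0.0000]
Step 1: x=[5.2070] v=[-2.3100]
Step 2: x=[4.0393] v=[-3.8924]
Step 3: x=[2.7647] v=[-4.2487]
Step 4: x=[1.7847] v=[-3.2666]
Step 5: x=[1.4081] v=[-1.2555]
Step 6: x=[1.7534] v=[1.1510]
First v>=0 after going negative at step 6, time=1.8000

Answer: 1.8000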